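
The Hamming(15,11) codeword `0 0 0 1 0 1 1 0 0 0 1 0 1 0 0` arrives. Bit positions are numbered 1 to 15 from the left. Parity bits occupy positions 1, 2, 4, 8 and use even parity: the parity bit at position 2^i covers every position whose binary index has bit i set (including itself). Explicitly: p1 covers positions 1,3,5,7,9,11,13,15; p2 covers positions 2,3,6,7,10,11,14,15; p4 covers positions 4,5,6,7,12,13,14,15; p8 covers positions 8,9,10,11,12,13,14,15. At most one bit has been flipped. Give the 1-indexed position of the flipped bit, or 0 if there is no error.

3

s1: b1⊕b3⊕b5⊕b7⊕b9⊕b11⊕b13⊕b15 = 0⊕0⊕0⊕1⊕0⊕1⊕1⊕0 = 1
s2: b2⊕b3⊕b6⊕b7⊕b10⊕b11⊕b14⊕b15 = 0⊕0⊕1⊕1⊕0⊕1⊕0⊕0 = 1
s4: b4⊕b5⊕b6⊕b7⊕b12⊕b13⊕b14⊕b15 = 1⊕0⊕1⊕1⊕0⊕1⊕0⊕0 = 0
s8: b8⊕b9⊕b10⊕b11⊕b12⊕b13⊕b14⊕b15 = 0⊕0⊕0⊕1⊕0⊕1⊕0⊕0 = 0
Syndrome (s8...s1) = 0011 → position 3.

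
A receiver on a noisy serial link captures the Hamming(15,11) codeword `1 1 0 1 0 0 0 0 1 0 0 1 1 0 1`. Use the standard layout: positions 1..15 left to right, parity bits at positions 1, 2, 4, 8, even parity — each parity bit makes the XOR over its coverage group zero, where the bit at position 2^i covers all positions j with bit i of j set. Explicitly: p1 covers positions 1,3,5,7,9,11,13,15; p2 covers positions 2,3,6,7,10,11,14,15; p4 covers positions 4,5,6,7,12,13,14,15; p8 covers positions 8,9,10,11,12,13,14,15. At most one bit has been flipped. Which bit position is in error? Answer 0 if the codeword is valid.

s1: b1⊕b3⊕b5⊕b7⊕b9⊕b11⊕b13⊕b15 = 1⊕0⊕0⊕0⊕1⊕0⊕1⊕1 = 0
s2: b2⊕b3⊕b6⊕b7⊕b10⊕b11⊕b14⊕b15 = 1⊕0⊕0⊕0⊕0⊕0⊕0⊕1 = 0
s4: b4⊕b5⊕b6⊕b7⊕b12⊕b13⊕b14⊕b15 = 1⊕0⊕0⊕0⊕1⊕1⊕0⊕1 = 0
s8: b8⊕b9⊕b10⊕b11⊕b12⊕b13⊕b14⊕b15 = 0⊕1⊕0⊕0⊕1⊕1⊕0⊕1 = 0
Syndrome (s8...s1) = 0000 → position 0 (no error).

0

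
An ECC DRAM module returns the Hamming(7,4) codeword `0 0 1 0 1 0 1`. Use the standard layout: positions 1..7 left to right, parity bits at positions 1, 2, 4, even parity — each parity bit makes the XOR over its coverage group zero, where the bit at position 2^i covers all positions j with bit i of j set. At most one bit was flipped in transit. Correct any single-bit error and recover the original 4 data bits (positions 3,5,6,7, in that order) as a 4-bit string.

1101

s1: b1⊕b3⊕b5⊕b7 = 0⊕1⊕1⊕1 = 1
s2: b2⊕b3⊕b6⊕b7 = 0⊕1⊕0⊕1 = 0
s4: b4⊕b5⊕b6⊕b7 = 0⊕1⊕0⊕1 = 0
Syndrome (s4...s1) = 001 → position 1.
Flip bit 1: corrected codeword = 1010101
Data bits at positions 3,5,6,7: 1101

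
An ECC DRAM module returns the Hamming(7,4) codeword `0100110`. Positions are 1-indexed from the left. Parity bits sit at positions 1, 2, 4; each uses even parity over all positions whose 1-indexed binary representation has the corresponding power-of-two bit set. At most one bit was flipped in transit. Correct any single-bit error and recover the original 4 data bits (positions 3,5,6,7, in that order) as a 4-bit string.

s1: b1⊕b3⊕b5⊕b7 = 0⊕0⊕1⊕0 = 1
s2: b2⊕b3⊕b6⊕b7 = 1⊕0⊕1⊕0 = 0
s4: b4⊕b5⊕b6⊕b7 = 0⊕1⊕1⊕0 = 0
Syndrome (s4...s1) = 001 → position 1.
Flip bit 1: corrected codeword = 1100110
Data bits at positions 3,5,6,7: 0110

0110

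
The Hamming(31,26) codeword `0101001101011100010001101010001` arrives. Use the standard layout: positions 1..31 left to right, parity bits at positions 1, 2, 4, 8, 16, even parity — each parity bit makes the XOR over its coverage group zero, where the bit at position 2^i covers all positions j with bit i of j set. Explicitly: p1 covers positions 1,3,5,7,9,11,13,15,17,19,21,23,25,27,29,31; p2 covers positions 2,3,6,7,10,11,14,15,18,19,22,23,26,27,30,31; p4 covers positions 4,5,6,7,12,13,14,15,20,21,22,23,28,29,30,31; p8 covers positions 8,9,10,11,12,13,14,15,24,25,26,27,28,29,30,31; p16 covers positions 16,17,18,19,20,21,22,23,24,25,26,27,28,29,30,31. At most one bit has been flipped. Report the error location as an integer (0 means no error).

s1: b1⊕b3⊕b5⊕b7⊕b9⊕b11⊕b13⊕b15⊕b17⊕b19⊕b21⊕b23⊕b25⊕b27⊕b29⊕b31 = 0⊕0⊕0⊕1⊕0⊕0⊕1⊕0⊕0⊕0⊕0⊕1⊕1⊕1⊕0⊕1 = 0
s2: b2⊕b3⊕b6⊕b7⊕b10⊕b11⊕b14⊕b15⊕b18⊕b19⊕b22⊕b23⊕b26⊕b27⊕b30⊕b31 = 1⊕0⊕0⊕1⊕1⊕0⊕1⊕0⊕1⊕0⊕1⊕1⊕0⊕1⊕0⊕1 = 1
s4: b4⊕b5⊕b6⊕b7⊕b12⊕b13⊕b14⊕b15⊕b20⊕b21⊕b22⊕b23⊕b28⊕b29⊕b30⊕b31 = 1⊕0⊕0⊕1⊕1⊕1⊕1⊕0⊕0⊕0⊕1⊕1⊕0⊕0⊕0⊕1 = 0
s8: b8⊕b9⊕b10⊕b11⊕b12⊕b13⊕b14⊕b15⊕b24⊕b25⊕b26⊕b27⊕b28⊕b29⊕b30⊕b31 = 1⊕0⊕1⊕0⊕1⊕1⊕1⊕0⊕0⊕1⊕0⊕1⊕0⊕0⊕0⊕1 = 0
s16: b16⊕b17⊕b18⊕b19⊕b20⊕b21⊕b22⊕b23⊕b24⊕b25⊕b26⊕b27⊕b28⊕b29⊕b30⊕b31 = 0⊕0⊕1⊕0⊕0⊕0⊕1⊕1⊕0⊕1⊕0⊕1⊕0⊕0⊕0⊕1 = 0
Syndrome (s16...s1) = 00010 → position 2.

2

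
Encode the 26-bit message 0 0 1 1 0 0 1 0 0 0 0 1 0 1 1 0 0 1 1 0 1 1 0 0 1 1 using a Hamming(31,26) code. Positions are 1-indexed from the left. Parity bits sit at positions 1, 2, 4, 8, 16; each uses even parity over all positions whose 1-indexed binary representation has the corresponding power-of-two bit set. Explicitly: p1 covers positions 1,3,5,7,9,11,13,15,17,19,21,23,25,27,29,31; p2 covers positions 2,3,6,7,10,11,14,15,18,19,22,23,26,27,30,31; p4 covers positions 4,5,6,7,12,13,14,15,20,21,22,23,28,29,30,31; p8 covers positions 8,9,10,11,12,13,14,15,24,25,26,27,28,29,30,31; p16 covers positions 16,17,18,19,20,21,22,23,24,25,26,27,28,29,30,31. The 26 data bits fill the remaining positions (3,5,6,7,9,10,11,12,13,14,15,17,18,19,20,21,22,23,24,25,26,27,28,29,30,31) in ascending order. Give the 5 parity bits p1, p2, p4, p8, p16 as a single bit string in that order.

11001

Place data bits at non-power-of-two positions: b3=0, b5=0, b6=1, b7=1, b9=0, b10=0, b11=1, b12=0, b13=0, b14=0, b15=0, b17=1, b18=0, b19=1, b20=1, b21=0, b22=0, b23=1, b24=1, b25=0, b26=1, b27=1, b28=0, b29=0, b30=1, b31=1.
p1 = XOR of data positions {3,5,7,9,11,13,15,17,19,21,23,25,27,29,31} = 0⊕0⊕1⊕0⊕1⊕0⊕0⊕1⊕1⊕0⊕1⊕0⊕1⊕0⊕1 = 1
p2 = XOR of data positions {3,6,7,10,11,14,15,18,19,22,23,26,27,30,31} = 0⊕1⊕1⊕0⊕1⊕0⊕0⊕0⊕1⊕0⊕1⊕1⊕1⊕1⊕1 = 1
p4 = XOR of data positions {5,6,7,12,13,14,15,20,21,22,23,28,29,30,31} = 0⊕1⊕1⊕0⊕0⊕0⊕0⊕1⊕0⊕0⊕1⊕0⊕0⊕1⊕1 = 0
p8 = XOR of data positions {9,10,11,12,13,14,15,24,25,26,27,28,29,30,31} = 0⊕0⊕1⊕0⊕0⊕0⊕0⊕1⊕0⊕1⊕1⊕0⊕0⊕1⊕1 = 0
p16 = XOR of data positions {17,18,19,20,21,22,23,24,25,26,27,28,29,30,31} = 1⊕0⊕1⊕1⊕0⊕0⊕1⊕1⊕0⊕1⊕1⊕0⊕0⊕1⊕1 = 1
Parity bits p1,p2,p4,p8,p16 = 11001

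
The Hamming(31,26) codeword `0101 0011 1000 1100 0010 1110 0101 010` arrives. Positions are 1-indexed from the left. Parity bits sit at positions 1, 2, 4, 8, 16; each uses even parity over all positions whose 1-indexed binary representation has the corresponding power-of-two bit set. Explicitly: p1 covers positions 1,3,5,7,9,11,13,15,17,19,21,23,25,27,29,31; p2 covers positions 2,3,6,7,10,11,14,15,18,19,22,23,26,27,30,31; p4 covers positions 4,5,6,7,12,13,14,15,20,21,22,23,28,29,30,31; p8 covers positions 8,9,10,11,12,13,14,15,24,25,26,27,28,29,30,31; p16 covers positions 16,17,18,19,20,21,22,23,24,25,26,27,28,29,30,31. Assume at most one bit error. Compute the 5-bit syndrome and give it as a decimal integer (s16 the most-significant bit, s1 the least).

28

s1: b1⊕b3⊕b5⊕b7⊕b9⊕b11⊕b13⊕b15⊕b17⊕b19⊕b21⊕b23⊕b25⊕b27⊕b29⊕b31 = 0⊕0⊕0⊕1⊕1⊕0⊕1⊕0⊕0⊕1⊕1⊕1⊕0⊕0⊕0⊕0 = 0
s2: b2⊕b3⊕b6⊕b7⊕b10⊕b11⊕b14⊕b15⊕b18⊕b19⊕b22⊕b23⊕b26⊕b27⊕b30⊕b31 = 1⊕0⊕0⊕1⊕0⊕0⊕1⊕0⊕0⊕1⊕1⊕1⊕1⊕0⊕1⊕0 = 0
s4: b4⊕b5⊕b6⊕b7⊕b12⊕b13⊕b14⊕b15⊕b20⊕b21⊕b22⊕b23⊕b28⊕b29⊕b30⊕b31 = 1⊕0⊕0⊕1⊕0⊕1⊕1⊕0⊕0⊕1⊕1⊕1⊕1⊕0⊕1⊕0 = 1
s8: b8⊕b9⊕b10⊕b11⊕b12⊕b13⊕b14⊕b15⊕b24⊕b25⊕b26⊕b27⊕b28⊕b29⊕b30⊕b31 = 1⊕1⊕0⊕0⊕0⊕1⊕1⊕0⊕0⊕0⊕1⊕0⊕1⊕0⊕1⊕0 = 1
s16: b16⊕b17⊕b18⊕b19⊕b20⊕b21⊕b22⊕b23⊕b24⊕b25⊕b26⊕b27⊕b28⊕b29⊕b30⊕b31 = 0⊕0⊕0⊕1⊕0⊕1⊕1⊕1⊕0⊕0⊕1⊕0⊕1⊕0⊕1⊕0 = 1
Syndrome (s16...s1) = 11100 → position 28.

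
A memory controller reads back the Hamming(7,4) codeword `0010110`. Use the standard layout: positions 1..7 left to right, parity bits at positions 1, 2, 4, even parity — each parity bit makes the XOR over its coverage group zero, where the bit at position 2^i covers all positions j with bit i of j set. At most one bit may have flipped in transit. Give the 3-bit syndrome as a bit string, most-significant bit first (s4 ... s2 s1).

s1: b1⊕b3⊕b5⊕b7 = 0⊕1⊕1⊕0 = 0
s2: b2⊕b3⊕b6⊕b7 = 0⊕1⊕1⊕0 = 0
s4: b4⊕b5⊕b6⊕b7 = 0⊕1⊕1⊕0 = 0
Syndrome (s4...s1) = 000 → position 0 (no error).

000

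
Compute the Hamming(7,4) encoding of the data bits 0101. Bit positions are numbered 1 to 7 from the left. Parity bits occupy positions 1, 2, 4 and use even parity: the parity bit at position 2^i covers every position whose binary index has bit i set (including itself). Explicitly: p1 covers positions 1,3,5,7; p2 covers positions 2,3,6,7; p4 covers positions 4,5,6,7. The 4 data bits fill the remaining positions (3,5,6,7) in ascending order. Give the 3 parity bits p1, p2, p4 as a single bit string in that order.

Place data bits at non-power-of-two positions: b3=0, b5=1, b6=0, b7=1.
p1 = XOR of data positions {3,5,7} = 0⊕1⊕1 = 0
p2 = XOR of data positions {3,6,7} = 0⊕0⊕1 = 1
p4 = XOR of data positions {5,6,7} = 1⊕0⊕1 = 0
Parity bits p1,p2,p4 = 010

010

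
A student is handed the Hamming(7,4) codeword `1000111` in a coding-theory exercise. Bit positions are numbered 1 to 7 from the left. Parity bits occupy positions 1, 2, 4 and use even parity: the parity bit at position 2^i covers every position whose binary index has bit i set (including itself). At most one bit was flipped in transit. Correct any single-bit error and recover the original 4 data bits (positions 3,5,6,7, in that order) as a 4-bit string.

s1: b1⊕b3⊕b5⊕b7 = 1⊕0⊕1⊕1 = 1
s2: b2⊕b3⊕b6⊕b7 = 0⊕0⊕1⊕1 = 0
s4: b4⊕b5⊕b6⊕b7 = 0⊕1⊕1⊕1 = 1
Syndrome (s4...s1) = 101 → position 5.
Flip bit 5: corrected codeword = 1000011
Data bits at positions 3,5,6,7: 0011

0011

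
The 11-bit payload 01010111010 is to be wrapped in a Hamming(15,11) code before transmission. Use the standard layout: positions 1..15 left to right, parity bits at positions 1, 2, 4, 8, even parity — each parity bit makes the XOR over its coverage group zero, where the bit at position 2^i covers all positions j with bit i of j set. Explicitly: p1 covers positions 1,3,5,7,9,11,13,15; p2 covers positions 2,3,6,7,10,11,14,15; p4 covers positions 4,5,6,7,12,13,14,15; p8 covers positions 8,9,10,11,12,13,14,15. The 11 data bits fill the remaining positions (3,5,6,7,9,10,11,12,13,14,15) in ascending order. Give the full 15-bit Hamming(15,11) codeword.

100010100111010

Place data bits at non-power-of-two positions: b3=0, b5=1, b6=0, b7=1, b9=0, b10=1, b11=1, b12=1, b13=0, b14=1, b15=0.
p1 = XOR of data positions {3,5,7,9,11,13,15} = 0⊕1⊕1⊕0⊕1⊕0⊕0 = 1
p2 = XOR of data positions {3,6,7,10,11,14,15} = 0⊕0⊕1⊕1⊕1⊕1⊕0 = 0
p4 = XOR of data positions {5,6,7,12,13,14,15} = 1⊕0⊕1⊕1⊕0⊕1⊕0 = 0
p8 = XOR of data positions {9,10,11,12,13,14,15} = 0⊕1⊕1⊕1⊕0⊕1⊕0 = 0
Codeword b1..b15 = 100010100111010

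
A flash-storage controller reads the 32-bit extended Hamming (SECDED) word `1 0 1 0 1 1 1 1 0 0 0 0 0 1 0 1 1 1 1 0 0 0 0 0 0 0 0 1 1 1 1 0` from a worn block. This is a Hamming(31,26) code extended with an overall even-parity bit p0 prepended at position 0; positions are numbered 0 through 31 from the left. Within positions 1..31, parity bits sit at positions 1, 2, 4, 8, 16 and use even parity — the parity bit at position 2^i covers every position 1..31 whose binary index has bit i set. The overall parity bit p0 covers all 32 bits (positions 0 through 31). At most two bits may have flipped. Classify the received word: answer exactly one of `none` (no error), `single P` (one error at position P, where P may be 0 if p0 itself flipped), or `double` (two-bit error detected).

s1: b1⊕b3⊕b5⊕b7⊕b9⊕b11⊕b13⊕b15⊕b17⊕b19⊕b21⊕b23⊕b25⊕b27⊕b29⊕b31 = 0⊕0⊕1⊕1⊕0⊕0⊕1⊕1⊕1⊕0⊕0⊕0⊕0⊕1⊕1⊕0 = 1
s2: b2⊕b3⊕b6⊕b7⊕b10⊕b11⊕b14⊕b15⊕b18⊕b19⊕b22⊕b23⊕b26⊕b27⊕b30⊕b31 = 1⊕0⊕1⊕1⊕0⊕0⊕0⊕1⊕1⊕0⊕0⊕0⊕0⊕1⊕1⊕0 = 1
s4: b4⊕b5⊕b6⊕b7⊕b12⊕b13⊕b14⊕b15⊕b20⊕b21⊕b22⊕b23⊕b28⊕b29⊕b30⊕b31 = 1⊕1⊕1⊕1⊕0⊕1⊕0⊕1⊕0⊕0⊕0⊕0⊕1⊕1⊕1⊕0 = 1
s8: b8⊕b9⊕b10⊕b11⊕b12⊕b13⊕b14⊕b15⊕b24⊕b25⊕b26⊕b27⊕b28⊕b29⊕b30⊕b31 = 0⊕0⊕0⊕0⊕0⊕1⊕0⊕1⊕0⊕0⊕0⊕1⊕1⊕1⊕1⊕0 = 0
s16: b16⊕b17⊕b18⊕b19⊕b20⊕b21⊕b22⊕b23⊕b24⊕b25⊕b26⊕b27⊕b28⊕b29⊕b30⊕b31 = 1⊕1⊕1⊕0⊕0⊕0⊕0⊕0⊕0⊕0⊕0⊕1⊕1⊕1⊕1⊕0 = 1
Syndrome (s16...s1) = 10111 → position 23.
Overall parity (XOR of all 32 bits, including p0): 1⊕0⊕1⊕0⊕1⊕1⊕1⊕1⊕0⊕0⊕0⊕0⊕0⊕1⊕0⊕1⊕1⊕1⊕1⊕0⊕0⊕0⊕0⊕0⊕0⊕0⊕0⊕1⊕1⊕1⊕1⊕0 = 1
Overall=1, syndrome position=23 → single-bit error at position 23.

single 23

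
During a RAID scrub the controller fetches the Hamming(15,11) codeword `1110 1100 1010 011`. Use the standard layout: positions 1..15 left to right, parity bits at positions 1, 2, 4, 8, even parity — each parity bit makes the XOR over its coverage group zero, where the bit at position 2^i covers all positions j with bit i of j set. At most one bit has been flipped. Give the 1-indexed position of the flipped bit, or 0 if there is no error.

0

s1: b1⊕b3⊕b5⊕b7⊕b9⊕b11⊕b13⊕b15 = 1⊕1⊕1⊕0⊕1⊕1⊕0⊕1 = 0
s2: b2⊕b3⊕b6⊕b7⊕b10⊕b11⊕b14⊕b15 = 1⊕1⊕1⊕0⊕0⊕1⊕1⊕1 = 0
s4: b4⊕b5⊕b6⊕b7⊕b12⊕b13⊕b14⊕b15 = 0⊕1⊕1⊕0⊕0⊕0⊕1⊕1 = 0
s8: b8⊕b9⊕b10⊕b11⊕b12⊕b13⊕b14⊕b15 = 0⊕1⊕0⊕1⊕0⊕0⊕1⊕1 = 0
Syndrome (s8...s1) = 0000 → position 0 (no error).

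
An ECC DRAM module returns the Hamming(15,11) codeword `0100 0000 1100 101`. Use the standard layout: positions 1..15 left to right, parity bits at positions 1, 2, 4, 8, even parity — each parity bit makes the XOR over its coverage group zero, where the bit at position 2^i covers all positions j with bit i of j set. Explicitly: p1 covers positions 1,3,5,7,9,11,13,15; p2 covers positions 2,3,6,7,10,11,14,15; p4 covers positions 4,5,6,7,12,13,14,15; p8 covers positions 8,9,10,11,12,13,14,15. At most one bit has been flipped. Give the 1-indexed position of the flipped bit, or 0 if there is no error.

3

s1: b1⊕b3⊕b5⊕b7⊕b9⊕b11⊕b13⊕b15 = 0⊕0⊕0⊕0⊕1⊕0⊕1⊕1 = 1
s2: b2⊕b3⊕b6⊕b7⊕b10⊕b11⊕b14⊕b15 = 1⊕0⊕0⊕0⊕1⊕0⊕0⊕1 = 1
s4: b4⊕b5⊕b6⊕b7⊕b12⊕b13⊕b14⊕b15 = 0⊕0⊕0⊕0⊕0⊕1⊕0⊕1 = 0
s8: b8⊕b9⊕b10⊕b11⊕b12⊕b13⊕b14⊕b15 = 0⊕1⊕1⊕0⊕0⊕1⊕0⊕1 = 0
Syndrome (s8...s1) = 0011 → position 3.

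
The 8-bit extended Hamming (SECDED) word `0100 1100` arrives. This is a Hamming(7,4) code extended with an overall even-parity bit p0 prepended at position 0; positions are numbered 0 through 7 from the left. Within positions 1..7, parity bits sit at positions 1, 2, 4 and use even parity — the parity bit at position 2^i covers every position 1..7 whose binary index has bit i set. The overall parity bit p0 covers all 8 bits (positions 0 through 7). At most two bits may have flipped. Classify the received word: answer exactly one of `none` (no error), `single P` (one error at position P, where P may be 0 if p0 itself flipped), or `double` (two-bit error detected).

s1: b1⊕b3⊕b5⊕b7 = 1⊕0⊕1⊕0 = 0
s2: b2⊕b3⊕b6⊕b7 = 0⊕0⊕0⊕0 = 0
s4: b4⊕b5⊕b6⊕b7 = 1⊕1⊕0⊕0 = 0
Syndrome (s4...s1) = 000 → position 0 (no error).
Overall parity (XOR of all 8 bits, including p0): 0⊕1⊕0⊕0⊕1⊕1⊕0⊕0 = 1
Overall=1, syndrome position=0 → single-bit error at position 0.

single 0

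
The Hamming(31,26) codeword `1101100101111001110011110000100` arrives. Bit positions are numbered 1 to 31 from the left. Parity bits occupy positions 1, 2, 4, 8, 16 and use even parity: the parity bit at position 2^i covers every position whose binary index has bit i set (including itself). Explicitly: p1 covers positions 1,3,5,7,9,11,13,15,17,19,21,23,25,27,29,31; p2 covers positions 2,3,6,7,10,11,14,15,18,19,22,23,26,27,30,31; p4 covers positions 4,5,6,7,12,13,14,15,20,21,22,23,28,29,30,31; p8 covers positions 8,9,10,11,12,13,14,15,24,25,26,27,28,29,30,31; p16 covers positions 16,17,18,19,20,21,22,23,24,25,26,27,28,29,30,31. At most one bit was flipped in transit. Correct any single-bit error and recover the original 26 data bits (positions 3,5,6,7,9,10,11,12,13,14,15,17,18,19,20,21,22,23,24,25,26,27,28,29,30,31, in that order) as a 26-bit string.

01000111100110011110000100

s1: b1⊕b3⊕b5⊕b7⊕b9⊕b11⊕b13⊕b15⊕b17⊕b19⊕b21⊕b23⊕b25⊕b27⊕b29⊕b31 = 1⊕0⊕1⊕0⊕0⊕1⊕1⊕0⊕1⊕0⊕1⊕1⊕0⊕0⊕1⊕0 = 0
s2: b2⊕b3⊕b6⊕b7⊕b10⊕b11⊕b14⊕b15⊕b18⊕b19⊕b22⊕b23⊕b26⊕b27⊕b30⊕b31 = 1⊕0⊕0⊕0⊕1⊕1⊕0⊕0⊕1⊕0⊕1⊕1⊕0⊕0⊕0⊕0 = 0
s4: b4⊕b5⊕b6⊕b7⊕b12⊕b13⊕b14⊕b15⊕b20⊕b21⊕b22⊕b23⊕b28⊕b29⊕b30⊕b31 = 1⊕1⊕0⊕0⊕1⊕1⊕0⊕0⊕0⊕1⊕1⊕1⊕0⊕1⊕0⊕0 = 0
s8: b8⊕b9⊕b10⊕b11⊕b12⊕b13⊕b14⊕b15⊕b24⊕b25⊕b26⊕b27⊕b28⊕b29⊕b30⊕b31 = 1⊕0⊕1⊕1⊕1⊕1⊕0⊕0⊕1⊕0⊕0⊕0⊕0⊕1⊕0⊕0 = 1
s16: b16⊕b17⊕b18⊕b19⊕b20⊕b21⊕b22⊕b23⊕b24⊕b25⊕b26⊕b27⊕b28⊕b29⊕b30⊕b31 = 1⊕1⊕1⊕0⊕0⊕1⊕1⊕1⊕1⊕0⊕0⊕0⊕0⊕1⊕0⊕0 = 0
Syndrome (s16...s1) = 01000 → position 8.
Flip bit 8: corrected codeword = 1101100001111001110011110000100
Data bits at positions 3,5,6,7,9,10,11,12,13,14,15,17,18,19,20,21,22,23,24,25,26,27,28,29,30,31: 01000111100110011110000100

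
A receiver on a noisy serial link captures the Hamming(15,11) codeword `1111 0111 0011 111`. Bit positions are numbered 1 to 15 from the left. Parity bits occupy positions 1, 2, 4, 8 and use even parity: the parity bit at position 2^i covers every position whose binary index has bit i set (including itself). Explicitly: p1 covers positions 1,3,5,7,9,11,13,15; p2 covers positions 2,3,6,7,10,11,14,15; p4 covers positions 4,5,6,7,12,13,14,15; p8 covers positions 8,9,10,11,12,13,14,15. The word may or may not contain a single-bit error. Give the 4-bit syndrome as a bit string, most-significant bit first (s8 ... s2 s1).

s1: b1⊕b3⊕b5⊕b7⊕b9⊕b11⊕b13⊕b15 = 1⊕1⊕0⊕1⊕0⊕1⊕1⊕1 = 0
s2: b2⊕b3⊕b6⊕b7⊕b10⊕b11⊕b14⊕b15 = 1⊕1⊕1⊕1⊕0⊕1⊕1⊕1 = 1
s4: b4⊕b5⊕b6⊕b7⊕b12⊕b13⊕b14⊕b15 = 1⊕0⊕1⊕1⊕1⊕1⊕1⊕1 = 1
s8: b8⊕b9⊕b10⊕b11⊕b12⊕b13⊕b14⊕b15 = 1⊕0⊕0⊕1⊕1⊕1⊕1⊕1 = 0
Syndrome (s8...s1) = 0110 → position 6.

0110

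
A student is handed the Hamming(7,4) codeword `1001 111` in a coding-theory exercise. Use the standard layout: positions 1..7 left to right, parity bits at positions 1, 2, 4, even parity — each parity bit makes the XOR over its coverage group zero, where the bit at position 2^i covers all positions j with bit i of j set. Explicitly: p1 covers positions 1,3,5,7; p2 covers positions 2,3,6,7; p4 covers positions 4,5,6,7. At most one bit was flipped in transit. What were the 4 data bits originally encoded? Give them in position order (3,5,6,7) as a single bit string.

0111

s1: b1⊕b3⊕b5⊕b7 = 1⊕0⊕1⊕1 = 1
s2: b2⊕b3⊕b6⊕b7 = 0⊕0⊕1⊕1 = 0
s4: b4⊕b5⊕b6⊕b7 = 1⊕1⊕1⊕1 = 0
Syndrome (s4...s1) = 001 → position 1.
Flip bit 1: corrected codeword = 0001111
Data bits at positions 3,5,6,7: 0111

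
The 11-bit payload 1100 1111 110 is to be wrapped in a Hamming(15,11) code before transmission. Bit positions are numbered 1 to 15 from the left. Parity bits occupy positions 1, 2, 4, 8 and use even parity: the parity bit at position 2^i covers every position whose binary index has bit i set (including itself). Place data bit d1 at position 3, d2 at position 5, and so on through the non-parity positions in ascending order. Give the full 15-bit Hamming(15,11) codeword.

Place data bits at non-power-of-two positions: b3=1, b5=1, b6=0, b7=0, b9=1, b10=1, b11=1, b12=1, b13=1, b14=1, b15=0.
p1 = XOR of data positions {3,5,7,9,11,13,15} = 1⊕1⊕0⊕1⊕1⊕1⊕0 = 1
p2 = XOR of data positions {3,6,7,10,11,14,15} = 1⊕0⊕0⊕1⊕1⊕1⊕0 = 0
p4 = XOR of data positions {5,6,7,12,13,14,15} = 1⊕0⊕0⊕1⊕1⊕1⊕0 = 0
p8 = XOR of data positions {9,10,11,12,13,14,15} = 1⊕1⊕1⊕1⊕1⊕1⊕0 = 0
Codeword b1..b15 = 101010001111110

101010001111110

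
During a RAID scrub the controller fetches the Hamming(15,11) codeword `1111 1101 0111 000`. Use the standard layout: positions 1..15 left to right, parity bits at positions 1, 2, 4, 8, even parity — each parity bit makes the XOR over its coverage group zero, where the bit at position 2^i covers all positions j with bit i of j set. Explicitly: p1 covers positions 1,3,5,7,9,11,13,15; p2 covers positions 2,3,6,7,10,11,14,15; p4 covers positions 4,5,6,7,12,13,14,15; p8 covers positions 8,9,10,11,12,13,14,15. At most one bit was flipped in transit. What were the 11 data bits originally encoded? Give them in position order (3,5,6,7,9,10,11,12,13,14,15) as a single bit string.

s1: b1⊕b3⊕b5⊕b7⊕b9⊕b11⊕b13⊕b15 = 1⊕1⊕1⊕0⊕0⊕1⊕0⊕0 = 0
s2: b2⊕b3⊕b6⊕b7⊕b10⊕b11⊕b14⊕b15 = 1⊕1⊕1⊕0⊕1⊕1⊕0⊕0 = 1
s4: b4⊕b5⊕b6⊕b7⊕b12⊕b13⊕b14⊕b15 = 1⊕1⊕1⊕0⊕1⊕0⊕0⊕0 = 0
s8: b8⊕b9⊕b10⊕b11⊕b12⊕b13⊕b14⊕b15 = 1⊕0⊕1⊕1⊕1⊕0⊕0⊕0 = 0
Syndrome (s8...s1) = 0010 → position 2.
Flip bit 2: corrected codeword = 101111010111000
Data bits at positions 3,5,6,7,9,10,11,12,13,14,15: 11100111000

11100111000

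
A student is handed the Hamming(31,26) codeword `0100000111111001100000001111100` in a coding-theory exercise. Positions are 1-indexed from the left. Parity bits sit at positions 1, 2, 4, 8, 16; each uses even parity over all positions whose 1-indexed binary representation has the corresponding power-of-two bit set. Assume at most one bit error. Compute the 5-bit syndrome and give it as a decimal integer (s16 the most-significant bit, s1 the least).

27

s1: b1⊕b3⊕b5⊕b7⊕b9⊕b11⊕b13⊕b15⊕b17⊕b19⊕b21⊕b23⊕b25⊕b27⊕b29⊕b31 = 0⊕0⊕0⊕0⊕1⊕1⊕1⊕0⊕1⊕0⊕0⊕0⊕1⊕1⊕1⊕0 = 1
s2: b2⊕b3⊕b6⊕b7⊕b10⊕b11⊕b14⊕b15⊕b18⊕b19⊕b22⊕b23⊕b26⊕b27⊕b30⊕b31 = 1⊕0⊕0⊕0⊕1⊕1⊕0⊕0⊕0⊕0⊕0⊕0⊕1⊕1⊕0⊕0 = 1
s4: b4⊕b5⊕b6⊕b7⊕b12⊕b13⊕b14⊕b15⊕b20⊕b21⊕b22⊕b23⊕b28⊕b29⊕b30⊕b31 = 0⊕0⊕0⊕0⊕1⊕1⊕0⊕0⊕0⊕0⊕0⊕0⊕1⊕1⊕0⊕0 = 0
s8: b8⊕b9⊕b10⊕b11⊕b12⊕b13⊕b14⊕b15⊕b24⊕b25⊕b26⊕b27⊕b28⊕b29⊕b30⊕b31 = 1⊕1⊕1⊕1⊕1⊕1⊕0⊕0⊕0⊕1⊕1⊕1⊕1⊕1⊕0⊕0 = 1
s16: b16⊕b17⊕b18⊕b19⊕b20⊕b21⊕b22⊕b23⊕b24⊕b25⊕b26⊕b27⊕b28⊕b29⊕b30⊕b31 = 1⊕1⊕0⊕0⊕0⊕0⊕0⊕0⊕0⊕1⊕1⊕1⊕1⊕1⊕0⊕0 = 1
Syndrome (s16...s1) = 11011 → position 27.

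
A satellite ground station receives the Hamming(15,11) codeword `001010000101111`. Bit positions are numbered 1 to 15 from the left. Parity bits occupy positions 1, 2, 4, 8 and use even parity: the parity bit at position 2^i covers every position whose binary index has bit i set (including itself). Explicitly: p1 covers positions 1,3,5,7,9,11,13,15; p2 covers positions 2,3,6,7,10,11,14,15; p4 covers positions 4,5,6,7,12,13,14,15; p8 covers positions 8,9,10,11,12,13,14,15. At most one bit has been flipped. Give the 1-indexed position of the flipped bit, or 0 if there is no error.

s1: b1⊕b3⊕b5⊕b7⊕b9⊕b11⊕b13⊕b15 = 0⊕1⊕1⊕0⊕0⊕0⊕1⊕1 = 0
s2: b2⊕b3⊕b6⊕b7⊕b10⊕b11⊕b14⊕b15 = 0⊕1⊕0⊕0⊕1⊕0⊕1⊕1 = 0
s4: b4⊕b5⊕b6⊕b7⊕b12⊕b13⊕b14⊕b15 = 0⊕1⊕0⊕0⊕1⊕1⊕1⊕1 = 1
s8: b8⊕b9⊕b10⊕b11⊕b12⊕b13⊕b14⊕b15 = 0⊕0⊕1⊕0⊕1⊕1⊕1⊕1 = 1
Syndrome (s8...s1) = 1100 → position 12.

12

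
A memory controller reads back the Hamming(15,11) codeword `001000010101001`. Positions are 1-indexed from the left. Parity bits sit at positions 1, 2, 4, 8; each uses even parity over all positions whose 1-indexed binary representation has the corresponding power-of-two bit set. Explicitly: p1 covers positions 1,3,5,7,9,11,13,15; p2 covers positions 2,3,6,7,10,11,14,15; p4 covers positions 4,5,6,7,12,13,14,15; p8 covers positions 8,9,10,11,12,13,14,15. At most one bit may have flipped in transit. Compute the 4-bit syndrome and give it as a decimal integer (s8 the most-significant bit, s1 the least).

s1: b1⊕b3⊕b5⊕b7⊕b9⊕b11⊕b13⊕b15 = 0⊕1⊕0⊕0⊕0⊕0⊕0⊕1 = 0
s2: b2⊕b3⊕b6⊕b7⊕b10⊕b11⊕b14⊕b15 = 0⊕1⊕0⊕0⊕1⊕0⊕0⊕1 = 1
s4: b4⊕b5⊕b6⊕b7⊕b12⊕b13⊕b14⊕b15 = 0⊕0⊕0⊕0⊕1⊕0⊕0⊕1 = 0
s8: b8⊕b9⊕b10⊕b11⊕b12⊕b13⊕b14⊕b15 = 1⊕0⊕1⊕0⊕1⊕0⊕0⊕1 = 0
Syndrome (s8...s1) = 0010 → position 2.

2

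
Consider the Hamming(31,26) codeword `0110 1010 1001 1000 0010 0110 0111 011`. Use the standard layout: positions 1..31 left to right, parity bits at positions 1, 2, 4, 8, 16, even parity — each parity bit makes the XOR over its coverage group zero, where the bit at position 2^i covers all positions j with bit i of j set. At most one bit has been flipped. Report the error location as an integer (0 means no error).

s1: b1⊕b3⊕b5⊕b7⊕b9⊕b11⊕b13⊕b15⊕b17⊕b19⊕b21⊕b23⊕b25⊕b27⊕b29⊕b31 = 0⊕1⊕1⊕1⊕1⊕0⊕1⊕0⊕0⊕1⊕0⊕1⊕0⊕1⊕0⊕1 = 1
s2: b2⊕b3⊕b6⊕b7⊕b10⊕b11⊕b14⊕b15⊕b18⊕b19⊕b22⊕b23⊕b26⊕b27⊕b30⊕b31 = 1⊕1⊕0⊕1⊕0⊕0⊕0⊕0⊕0⊕1⊕1⊕1⊕1⊕1⊕1⊕1 = 0
s4: b4⊕b5⊕b6⊕b7⊕b12⊕b13⊕b14⊕b15⊕b20⊕b21⊕b22⊕b23⊕b28⊕b29⊕b30⊕b31 = 0⊕1⊕0⊕1⊕1⊕1⊕0⊕0⊕0⊕0⊕1⊕1⊕1⊕0⊕1⊕1 = 1
s8: b8⊕b9⊕b10⊕b11⊕b12⊕b13⊕b14⊕b15⊕b24⊕b25⊕b26⊕b27⊕b28⊕b29⊕b30⊕b31 = 0⊕1⊕0⊕0⊕1⊕1⊕0⊕0⊕0⊕0⊕1⊕1⊕1⊕0⊕1⊕1 = 0
s16: b16⊕b17⊕b18⊕b19⊕b20⊕b21⊕b22⊕b23⊕b24⊕b25⊕b26⊕b27⊕b28⊕b29⊕b30⊕b31 = 0⊕0⊕0⊕1⊕0⊕0⊕1⊕1⊕0⊕0⊕1⊕1⊕1⊕0⊕1⊕1 = 0
Syndrome (s16...s1) = 00101 → position 5.

5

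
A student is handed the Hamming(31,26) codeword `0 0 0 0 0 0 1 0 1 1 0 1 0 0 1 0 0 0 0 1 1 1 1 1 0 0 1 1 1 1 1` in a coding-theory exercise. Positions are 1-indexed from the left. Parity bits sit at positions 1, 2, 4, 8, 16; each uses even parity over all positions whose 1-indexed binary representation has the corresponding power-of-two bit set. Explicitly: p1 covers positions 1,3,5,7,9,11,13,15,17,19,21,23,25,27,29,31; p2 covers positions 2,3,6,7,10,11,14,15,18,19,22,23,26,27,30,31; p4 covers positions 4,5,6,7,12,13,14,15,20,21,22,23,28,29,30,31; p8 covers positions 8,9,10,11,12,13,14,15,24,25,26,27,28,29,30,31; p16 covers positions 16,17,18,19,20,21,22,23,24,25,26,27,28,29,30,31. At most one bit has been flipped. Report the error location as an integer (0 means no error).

s1: b1⊕b3⊕b5⊕b7⊕b9⊕b11⊕b13⊕b15⊕b17⊕b19⊕b21⊕b23⊕b25⊕b27⊕b29⊕b31 = 0⊕0⊕0⊕1⊕1⊕0⊕0⊕1⊕0⊕0⊕1⊕1⊕0⊕1⊕1⊕1 = 0
s2: b2⊕b3⊕b6⊕b7⊕b10⊕b11⊕b14⊕b15⊕b18⊕b19⊕b22⊕b23⊕b26⊕b27⊕b30⊕b31 = 0⊕0⊕0⊕1⊕1⊕0⊕0⊕1⊕0⊕0⊕1⊕1⊕0⊕1⊕1⊕1 = 0
s4: b4⊕b5⊕b6⊕b7⊕b12⊕b13⊕b14⊕b15⊕b20⊕b21⊕b22⊕b23⊕b28⊕b29⊕b30⊕b31 = 0⊕0⊕0⊕1⊕1⊕0⊕0⊕1⊕1⊕1⊕1⊕1⊕1⊕1⊕1⊕1 = 1
s8: b8⊕b9⊕b10⊕b11⊕b12⊕b13⊕b14⊕b15⊕b24⊕b25⊕b26⊕b27⊕b28⊕b29⊕b30⊕b31 = 0⊕1⊕1⊕0⊕1⊕0⊕0⊕1⊕1⊕0⊕0⊕1⊕1⊕1⊕1⊕1 = 0
s16: b16⊕b17⊕b18⊕b19⊕b20⊕b21⊕b22⊕b23⊕b24⊕b25⊕b26⊕b27⊕b28⊕b29⊕b30⊕b31 = 0⊕0⊕0⊕0⊕1⊕1⊕1⊕1⊕1⊕0⊕0⊕1⊕1⊕1⊕1⊕1 = 0
Syndrome (s16...s1) = 00100 → position 4.

4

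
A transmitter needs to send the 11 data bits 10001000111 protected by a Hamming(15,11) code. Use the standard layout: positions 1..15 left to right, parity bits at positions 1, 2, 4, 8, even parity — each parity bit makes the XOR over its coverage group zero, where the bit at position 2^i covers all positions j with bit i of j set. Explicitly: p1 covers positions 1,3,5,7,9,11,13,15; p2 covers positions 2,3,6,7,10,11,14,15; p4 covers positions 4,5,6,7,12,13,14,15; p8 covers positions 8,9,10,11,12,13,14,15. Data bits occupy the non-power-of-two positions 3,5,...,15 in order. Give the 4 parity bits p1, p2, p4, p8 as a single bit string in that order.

0110

Place data bits at non-power-of-two positions: b3=1, b5=0, b6=0, b7=0, b9=1, b10=0, b11=0, b12=0, b13=1, b14=1, b15=1.
p1 = XOR of data positions {3,5,7,9,11,13,15} = 1⊕0⊕0⊕1⊕0⊕1⊕1 = 0
p2 = XOR of data positions {3,6,7,10,11,14,15} = 1⊕0⊕0⊕0⊕0⊕1⊕1 = 1
p4 = XOR of data positions {5,6,7,12,13,14,15} = 0⊕0⊕0⊕0⊕1⊕1⊕1 = 1
p8 = XOR of data positions {9,10,11,12,13,14,15} = 1⊕0⊕0⊕0⊕1⊕1⊕1 = 0
Parity bits p1,p2,p4,p8 = 0110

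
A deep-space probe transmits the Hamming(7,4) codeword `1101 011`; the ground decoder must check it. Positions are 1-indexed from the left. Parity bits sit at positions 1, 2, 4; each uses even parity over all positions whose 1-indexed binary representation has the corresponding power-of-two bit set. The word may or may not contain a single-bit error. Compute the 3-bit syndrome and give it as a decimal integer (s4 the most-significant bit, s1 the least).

6

s1: b1⊕b3⊕b5⊕b7 = 1⊕0⊕0⊕1 = 0
s2: b2⊕b3⊕b6⊕b7 = 1⊕0⊕1⊕1 = 1
s4: b4⊕b5⊕b6⊕b7 = 1⊕0⊕1⊕1 = 1
Syndrome (s4...s1) = 110 → position 6.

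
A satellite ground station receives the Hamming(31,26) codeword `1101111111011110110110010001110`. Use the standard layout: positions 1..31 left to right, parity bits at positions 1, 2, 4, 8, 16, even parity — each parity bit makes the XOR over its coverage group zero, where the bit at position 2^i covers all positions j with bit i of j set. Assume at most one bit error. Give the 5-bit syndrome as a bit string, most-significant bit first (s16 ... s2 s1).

01101

s1: b1⊕b3⊕b5⊕b7⊕b9⊕b11⊕b13⊕b15⊕b17⊕b19⊕b21⊕b23⊕b25⊕b27⊕b29⊕b31 = 1⊕0⊕1⊕1⊕1⊕0⊕1⊕1⊕1⊕0⊕1⊕0⊕0⊕0⊕1⊕0 = 1
s2: b2⊕b3⊕b6⊕b7⊕b10⊕b11⊕b14⊕b15⊕b18⊕b19⊕b22⊕b23⊕b26⊕b27⊕b30⊕b31 = 1⊕0⊕1⊕1⊕1⊕0⊕1⊕1⊕1⊕0⊕0⊕0⊕0⊕0⊕1⊕0 = 0
s4: b4⊕b5⊕b6⊕b7⊕b12⊕b13⊕b14⊕b15⊕b20⊕b21⊕b22⊕b23⊕b28⊕b29⊕b30⊕b31 = 1⊕1⊕1⊕1⊕1⊕1⊕1⊕1⊕1⊕1⊕0⊕0⊕1⊕1⊕1⊕0 = 1
s8: b8⊕b9⊕b10⊕b11⊕b12⊕b13⊕b14⊕b15⊕b24⊕b25⊕b26⊕b27⊕b28⊕b29⊕b30⊕b31 = 1⊕1⊕1⊕0⊕1⊕1⊕1⊕1⊕1⊕0⊕0⊕0⊕1⊕1⊕1⊕0 = 1
s16: b16⊕b17⊕b18⊕b19⊕b20⊕b21⊕b22⊕b23⊕b24⊕b25⊕b26⊕b27⊕b28⊕b29⊕b30⊕b31 = 0⊕1⊕1⊕0⊕1⊕1⊕0⊕0⊕1⊕0⊕0⊕0⊕1⊕1⊕1⊕0 = 0
Syndrome (s16...s1) = 01101 → position 13.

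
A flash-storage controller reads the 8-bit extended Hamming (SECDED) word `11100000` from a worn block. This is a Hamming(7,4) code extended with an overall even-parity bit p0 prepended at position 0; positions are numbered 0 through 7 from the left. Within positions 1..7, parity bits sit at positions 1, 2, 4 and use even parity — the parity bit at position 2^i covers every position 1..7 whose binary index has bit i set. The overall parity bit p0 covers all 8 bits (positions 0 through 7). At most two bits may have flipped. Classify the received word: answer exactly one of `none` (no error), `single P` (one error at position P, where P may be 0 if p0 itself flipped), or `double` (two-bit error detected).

single 3

s1: b1⊕b3⊕b5⊕b7 = 1⊕0⊕0⊕0 = 1
s2: b2⊕b3⊕b6⊕b7 = 1⊕0⊕0⊕0 = 1
s4: b4⊕b5⊕b6⊕b7 = 0⊕0⊕0⊕0 = 0
Syndrome (s4...s1) = 011 → position 3.
Overall parity (XOR of all 8 bits, including p0): 1⊕1⊕1⊕0⊕0⊕0⊕0⊕0 = 1
Overall=1, syndrome position=3 → single-bit error at position 3.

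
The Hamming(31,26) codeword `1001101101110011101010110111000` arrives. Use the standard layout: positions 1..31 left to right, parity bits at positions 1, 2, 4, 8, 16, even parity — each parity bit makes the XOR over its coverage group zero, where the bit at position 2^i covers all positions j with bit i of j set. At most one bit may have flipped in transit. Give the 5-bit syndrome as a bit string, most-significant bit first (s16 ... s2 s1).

s1: b1⊕b3⊕b5⊕b7⊕b9⊕b11⊕b13⊕b15⊕b17⊕b19⊕b21⊕b23⊕b25⊕b27⊕b29⊕b31 = 1⊕0⊕1⊕1⊕0⊕1⊕0⊕1⊕1⊕1⊕1⊕1⊕0⊕1⊕0⊕0 = 0
s2: b2⊕b3⊕b6⊕b7⊕b10⊕b11⊕b14⊕b15⊕b18⊕b19⊕b22⊕b23⊕b26⊕b27⊕b30⊕b31 = 0⊕0⊕0⊕1⊕1⊕1⊕0⊕1⊕0⊕1⊕0⊕1⊕1⊕1⊕0⊕0 = 0
s4: b4⊕b5⊕b6⊕b7⊕b12⊕b13⊕b14⊕b15⊕b20⊕b21⊕b22⊕b23⊕b28⊕b29⊕b30⊕b31 = 1⊕1⊕0⊕1⊕1⊕0⊕0⊕1⊕0⊕1⊕0⊕1⊕1⊕0⊕0⊕0 = 0
s8: b8⊕b9⊕b10⊕b11⊕b12⊕b13⊕b14⊕b15⊕b24⊕b25⊕b26⊕b27⊕b28⊕b29⊕b30⊕b31 = 1⊕0⊕1⊕1⊕1⊕0⊕0⊕1⊕1⊕0⊕1⊕1⊕1⊕0⊕0⊕0 = 1
s16: b16⊕b17⊕b18⊕b19⊕b20⊕b21⊕b22⊕b23⊕b24⊕b25⊕b26⊕b27⊕b28⊕b29⊕b30⊕b31 = 1⊕1⊕0⊕1⊕0⊕1⊕0⊕1⊕1⊕0⊕1⊕1⊕1⊕0⊕0⊕0 = 1
Syndrome (s16...s1) = 11000 → position 24.

11000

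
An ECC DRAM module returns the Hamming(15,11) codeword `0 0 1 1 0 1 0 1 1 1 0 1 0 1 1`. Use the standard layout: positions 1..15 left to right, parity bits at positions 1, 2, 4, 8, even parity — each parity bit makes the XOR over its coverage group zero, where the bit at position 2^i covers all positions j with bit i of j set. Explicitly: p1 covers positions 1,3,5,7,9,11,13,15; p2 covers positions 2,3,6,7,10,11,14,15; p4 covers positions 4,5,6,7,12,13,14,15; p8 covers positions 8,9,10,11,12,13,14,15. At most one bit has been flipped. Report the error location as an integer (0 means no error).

s1: b1⊕b3⊕b5⊕b7⊕b9⊕b11⊕b13⊕b15 = 0⊕1⊕0⊕0⊕1⊕0⊕0⊕1 = 1
s2: b2⊕b3⊕b6⊕b7⊕b10⊕b11⊕b14⊕b15 = 0⊕1⊕1⊕0⊕1⊕0⊕1⊕1 = 1
s4: b4⊕b5⊕b6⊕b7⊕b12⊕b13⊕b14⊕b15 = 1⊕0⊕1⊕0⊕1⊕0⊕1⊕1 = 1
s8: b8⊕b9⊕b10⊕b11⊕b12⊕b13⊕b14⊕b15 = 1⊕1⊕1⊕0⊕1⊕0⊕1⊕1 = 0
Syndrome (s8...s1) = 0111 → position 7.

7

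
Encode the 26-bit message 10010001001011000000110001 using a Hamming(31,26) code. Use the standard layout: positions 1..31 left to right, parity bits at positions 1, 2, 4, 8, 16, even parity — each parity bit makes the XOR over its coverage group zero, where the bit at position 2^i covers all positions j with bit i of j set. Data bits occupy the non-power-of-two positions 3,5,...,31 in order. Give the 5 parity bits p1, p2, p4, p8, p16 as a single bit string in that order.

Place data bits at non-power-of-two positions: b3=1, b5=0, b6=0, b7=1, b9=0, b10=0, b11=0, b12=1, b13=0, b14=0, b15=1, b17=0, b18=1, b19=1, b20=0, b21=0, b22=0, b23=0, b24=0, b25=0, b26=1, b27=1, b28=0, b29=0, b30=0, b31=1.
p1 = XOR of data positions {3,5,7,9,11,13,15,17,19,21,23,25,27,29,31} = 1⊕0⊕1⊕0⊕0⊕0⊕1⊕0⊕1⊕0⊕0⊕0⊕1⊕0⊕1 = 0
p2 = XOR of data positions {3,6,7,10,11,14,15,18,19,22,23,26,27,30,31} = 1⊕0⊕1⊕0⊕0⊕0⊕1⊕1⊕1⊕0⊕0⊕1⊕1⊕0⊕1 = 0
p4 = XOR of data positions {5,6,7,12,13,14,15,20,21,22,23,28,29,30,31} = 0⊕0⊕1⊕1⊕0⊕0⊕1⊕0⊕0⊕0⊕0⊕0⊕0⊕0⊕1 = 0
p8 = XOR of data positions {9,10,11,12,13,14,15,24,25,26,27,28,29,30,31} = 0⊕0⊕0⊕1⊕0⊕0⊕1⊕0⊕0⊕1⊕1⊕0⊕0⊕0⊕1 = 1
p16 = XOR of data positions {17,18,19,20,21,22,23,24,25,26,27,28,29,30,31} = 0⊕1⊕1⊕0⊕0⊕0⊕0⊕0⊕0⊕1⊕1⊕0⊕0⊕0⊕1 = 1
Parity bits p1,p2,p4,p8,p16 = 00011

00011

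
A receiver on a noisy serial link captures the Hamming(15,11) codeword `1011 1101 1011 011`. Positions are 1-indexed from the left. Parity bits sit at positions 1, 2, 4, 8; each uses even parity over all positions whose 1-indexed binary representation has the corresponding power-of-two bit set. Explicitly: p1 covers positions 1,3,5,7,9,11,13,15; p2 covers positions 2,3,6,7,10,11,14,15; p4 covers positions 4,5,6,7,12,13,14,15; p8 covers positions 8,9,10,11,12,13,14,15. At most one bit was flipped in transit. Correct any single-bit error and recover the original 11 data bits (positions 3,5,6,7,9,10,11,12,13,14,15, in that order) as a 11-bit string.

s1: b1⊕b3⊕b5⊕b7⊕b9⊕b11⊕b13⊕b15 = 1⊕1⊕1⊕0⊕1⊕1⊕0⊕1 = 0
s2: b2⊕b3⊕b6⊕b7⊕b10⊕b11⊕b14⊕b15 = 0⊕1⊕1⊕0⊕0⊕1⊕1⊕1 = 1
s4: b4⊕b5⊕b6⊕b7⊕b12⊕b13⊕b14⊕b15 = 1⊕1⊕1⊕0⊕1⊕0⊕1⊕1 = 0
s8: b8⊕b9⊕b10⊕b11⊕b12⊕b13⊕b14⊕b15 = 1⊕1⊕0⊕1⊕1⊕0⊕1⊕1 = 0
Syndrome (s8...s1) = 0010 → position 2.
Flip bit 2: corrected codeword = 111111011011011
Data bits at positions 3,5,6,7,9,10,11,12,13,14,15: 11101011011

11101011011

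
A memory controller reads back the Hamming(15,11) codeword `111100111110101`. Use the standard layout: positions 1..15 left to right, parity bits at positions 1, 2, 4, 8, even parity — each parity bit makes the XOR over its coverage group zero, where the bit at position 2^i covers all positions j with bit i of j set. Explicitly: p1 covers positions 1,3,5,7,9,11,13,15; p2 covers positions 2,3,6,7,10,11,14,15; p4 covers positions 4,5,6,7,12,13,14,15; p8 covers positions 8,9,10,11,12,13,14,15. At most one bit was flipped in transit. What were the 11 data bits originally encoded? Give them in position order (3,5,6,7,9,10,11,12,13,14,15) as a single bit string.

s1: b1⊕b3⊕b5⊕b7⊕b9⊕b11⊕b13⊕b15 = 1⊕1⊕0⊕1⊕1⊕1⊕1⊕1 = 1
s2: b2⊕b3⊕b6⊕b7⊕b10⊕b11⊕b14⊕b15 = 1⊕1⊕0⊕1⊕1⊕1⊕0⊕1 = 0
s4: b4⊕b5⊕b6⊕b7⊕b12⊕b13⊕b14⊕b15 = 1⊕0⊕0⊕1⊕0⊕1⊕0⊕1 = 0
s8: b8⊕b9⊕b10⊕b11⊕b12⊕b13⊕b14⊕b15 = 1⊕1⊕1⊕1⊕0⊕1⊕0⊕1 = 0
Syndrome (s8...s1) = 0001 → position 1.
Flip bit 1: corrected codeword = 011100111110101
Data bits at positions 3,5,6,7,9,10,11,12,13,14,15: 10011110101

10011110101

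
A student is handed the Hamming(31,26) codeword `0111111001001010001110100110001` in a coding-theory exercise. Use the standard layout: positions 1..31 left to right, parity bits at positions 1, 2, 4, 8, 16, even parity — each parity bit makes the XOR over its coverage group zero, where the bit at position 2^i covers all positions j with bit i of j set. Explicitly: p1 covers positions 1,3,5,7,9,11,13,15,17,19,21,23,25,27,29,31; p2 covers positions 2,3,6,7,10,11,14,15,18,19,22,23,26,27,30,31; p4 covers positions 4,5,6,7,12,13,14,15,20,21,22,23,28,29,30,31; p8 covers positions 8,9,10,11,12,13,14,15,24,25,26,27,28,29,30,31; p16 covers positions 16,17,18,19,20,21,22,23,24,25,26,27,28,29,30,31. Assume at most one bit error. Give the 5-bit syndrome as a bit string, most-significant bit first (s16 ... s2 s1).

s1: b1⊕b3⊕b5⊕b7⊕b9⊕b11⊕b13⊕b15⊕b17⊕b19⊕b21⊕b23⊕b25⊕b27⊕b29⊕b31 = 0⊕1⊕1⊕1⊕0⊕0⊕1⊕1⊕0⊕1⊕1⊕1⊕0⊕1⊕0⊕1 = 0
s2: b2⊕b3⊕b6⊕b7⊕b10⊕b11⊕b14⊕b15⊕b18⊕b19⊕b22⊕b23⊕b26⊕b27⊕b30⊕b31 = 1⊕1⊕1⊕1⊕1⊕0⊕0⊕1⊕0⊕1⊕0⊕1⊕1⊕1⊕0⊕1 = 1
s4: b4⊕b5⊕b6⊕b7⊕b12⊕b13⊕b14⊕b15⊕b20⊕b21⊕b22⊕b23⊕b28⊕b29⊕b30⊕b31 = 1⊕1⊕1⊕1⊕0⊕1⊕0⊕1⊕1⊕1⊕0⊕1⊕0⊕0⊕0⊕1 = 0
s8: b8⊕b9⊕b10⊕b11⊕b12⊕b13⊕b14⊕b15⊕b24⊕b25⊕b26⊕b27⊕b28⊕b29⊕b30⊕b31 = 0⊕0⊕1⊕0⊕0⊕1⊕0⊕1⊕0⊕0⊕1⊕1⊕0⊕0⊕0⊕1 = 0
s16: b16⊕b17⊕b18⊕b19⊕b20⊕b21⊕b22⊕b23⊕b24⊕b25⊕b26⊕b27⊕b28⊕b29⊕b30⊕b31 = 0⊕0⊕0⊕1⊕1⊕1⊕0⊕1⊕0⊕0⊕1⊕1⊕0⊕0⊕0⊕1 = 1
Syndrome (s16...s1) = 10010 → position 18.

10010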